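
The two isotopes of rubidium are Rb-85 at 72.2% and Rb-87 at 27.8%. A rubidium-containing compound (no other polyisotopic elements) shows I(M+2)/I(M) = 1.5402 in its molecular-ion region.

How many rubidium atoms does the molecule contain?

For n independent Rb atoms, I(M+2)/I(M) = n · (abundance Rb-87) / (abundance Rb-85) = n · 0.278/0.722.
n = 1.5402 × 0.722/0.278 = 4.00 ≈ 4

4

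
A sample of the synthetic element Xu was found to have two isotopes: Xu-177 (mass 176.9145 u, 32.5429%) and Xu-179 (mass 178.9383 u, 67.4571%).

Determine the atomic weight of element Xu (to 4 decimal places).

Weight each isotope mass by its fractional abundance: 0.325429 × 176.9145 + 0.674571 × 178.9383
= 57.57311 + 120.70659 = 178.27970 u

178.2797 u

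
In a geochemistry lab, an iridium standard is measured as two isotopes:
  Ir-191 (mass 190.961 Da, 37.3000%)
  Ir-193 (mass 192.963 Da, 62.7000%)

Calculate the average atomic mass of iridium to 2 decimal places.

192.22 Da

Weight each isotope mass by its fractional abundance: 0.373000 × 190.961 + 0.627000 × 192.963
= 71.2285 + 120.9878 = 192.2163 Da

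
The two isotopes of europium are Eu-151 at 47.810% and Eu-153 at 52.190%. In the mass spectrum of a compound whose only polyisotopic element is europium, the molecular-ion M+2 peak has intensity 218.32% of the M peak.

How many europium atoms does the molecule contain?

2

The M+2/M ratio from n Eu atoms is n · q/p = n · 0.52190/0.47810.
n = 2.1832 × 0.47810/0.52190 = 2.00 ≈ 2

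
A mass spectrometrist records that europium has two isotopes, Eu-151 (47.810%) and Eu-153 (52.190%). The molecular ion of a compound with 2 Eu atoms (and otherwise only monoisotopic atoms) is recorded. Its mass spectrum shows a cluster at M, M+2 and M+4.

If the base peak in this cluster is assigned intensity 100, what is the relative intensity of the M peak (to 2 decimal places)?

45.80

Term probabilities: M 0.2286, M+2 0.4990, M+4 0.2724. Base peak = M+2.
P(M+2) = C(2,1) × 0.47810^1 × 0.52190^1 = 2 × 0.4781 × 0.5219 = 0.499041 (base)
P(M) = C(2,0) × 0.47810^2 × 0.52190^0 = 1 × 0.22857961 × 1.0000 = 0.228580
Relative intensity = 0.228580 / 0.499041 × 100 = 45.80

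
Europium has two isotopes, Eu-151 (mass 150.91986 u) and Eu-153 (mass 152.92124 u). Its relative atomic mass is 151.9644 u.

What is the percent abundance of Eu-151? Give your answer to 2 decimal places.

47.81%

Let x be the fractional abundance of Eu-151; then Eu-153 has abundance 1 − x.
150.91986·x + 152.92124·(1 − x) = 151.9644
(150.91986 − 152.92124)·x = 151.9644 − 152.92124
x = -0.95684 / -2.00138 = 0.47809 → 47.81% Eu-151, 52.19% Eu-153.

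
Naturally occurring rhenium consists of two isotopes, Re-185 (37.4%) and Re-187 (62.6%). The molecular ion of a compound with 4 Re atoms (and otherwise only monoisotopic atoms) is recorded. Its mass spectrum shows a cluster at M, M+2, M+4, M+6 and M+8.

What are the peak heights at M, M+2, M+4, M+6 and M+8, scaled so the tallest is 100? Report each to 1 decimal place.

5.3 : 35.7 : 89.6 : 100.0 : 41.8

The 4 Re atoms are independent, so intensities follow the terms of (0.374 + 0.626)^4.
P(M) = 0.374^4 = 0.019565
P(M+2) = 4 × 0.374^3 × 0.626^1 = 0.130993
P(M+4) = 6 × 0.374^2 × 0.626^2 = 0.328884
P(M+6) = 4 × 0.374^1 × 0.626^3 = 0.366990
P(M+8) = 0.626^4 = 0.153567
The M+6 peak is largest (0.366990); scaling to 100 gives 5.3 : 35.7 : 89.6 : 100.0 : 41.8.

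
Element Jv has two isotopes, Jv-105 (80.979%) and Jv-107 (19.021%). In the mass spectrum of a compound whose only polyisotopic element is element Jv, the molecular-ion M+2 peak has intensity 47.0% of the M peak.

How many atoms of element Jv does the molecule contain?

2

With n Jv atoms, P(M+2)/P(M) = C(n,1)·p^(n−1)q / p^n = n·q/p = n · 0.19021/0.80979.
n = 0.470 × 0.80979/0.19021 = 2.00 ≈ 2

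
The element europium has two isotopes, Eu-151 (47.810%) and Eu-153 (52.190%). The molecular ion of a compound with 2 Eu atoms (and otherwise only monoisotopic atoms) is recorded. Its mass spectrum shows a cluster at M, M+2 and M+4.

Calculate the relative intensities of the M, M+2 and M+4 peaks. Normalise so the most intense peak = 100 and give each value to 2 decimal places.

45.80 : 100.00 : 54.58

Each Eu atom is independently Eu-151 (p = 0.47810) or Eu-153 (q = 0.52190); the cluster is the binomial expansion (p + q)^2.
P(M) = 0.47810^2 = 0.228580
P(M+2) = 2 × 0.47810^1 × 0.52190^1 = 0.499041
P(M+4) = 0.52190^2 = 0.272380
The M+2 peak is largest (0.499041); scaling to 100 gives 45.80 : 100.00 : 54.58.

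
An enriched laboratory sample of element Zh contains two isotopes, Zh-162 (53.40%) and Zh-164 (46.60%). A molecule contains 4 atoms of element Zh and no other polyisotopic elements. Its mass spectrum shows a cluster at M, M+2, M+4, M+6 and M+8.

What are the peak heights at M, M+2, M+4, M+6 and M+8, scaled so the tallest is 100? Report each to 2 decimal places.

21.89 : 76.39 : 100.00 : 58.18 : 12.69

The 4 Zh atoms are independent, so intensities follow the terms of (0.5340 + 0.4660)^4.
P(M) = 0.5340^4 = 0.081314
P(M+2) = 4 × 0.5340^3 × 0.4660^1 = 0.283837
P(M+4) = 6 × 0.5340^2 × 0.4660^2 = 0.371540
P(M+6) = 4 × 0.5340^1 × 0.4660^3 = 0.216152
P(M+8) = 0.4660^4 = 0.047157
The M+4 peak is largest (0.371540); scaling to 100 gives 21.89 : 76.39 : 100.00 : 58.18 : 12.69.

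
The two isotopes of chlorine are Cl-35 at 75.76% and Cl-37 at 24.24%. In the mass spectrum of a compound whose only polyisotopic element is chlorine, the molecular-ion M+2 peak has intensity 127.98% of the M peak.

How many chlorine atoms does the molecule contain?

With n Cl atoms, P(M+2)/P(M) = C(n,1)·p^(n−1)q / p^n = n·q/p = n · 0.2424/0.7576.
n = 1.2798 × 0.7576/0.2424 = 4.00 ≈ 4

4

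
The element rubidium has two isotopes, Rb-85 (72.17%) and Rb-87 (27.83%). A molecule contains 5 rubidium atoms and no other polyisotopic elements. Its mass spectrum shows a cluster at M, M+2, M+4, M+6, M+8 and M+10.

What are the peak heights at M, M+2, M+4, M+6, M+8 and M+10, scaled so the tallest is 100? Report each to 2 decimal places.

Each Rb atom is independently Rb-85 (p = 0.7217) or Rb-87 (q = 0.2783); the cluster is the binomial expansion (p + q)^5.
P(M) = 0.7217^5 = 0.195787
P(M+2) = 5 × 0.7217^4 × 0.2783^1 = 0.377494
P(M+4) = 10 × 0.7217^3 × 0.2783^2 = 0.291136
P(M+6) = 10 × 0.7217^2 × 0.2783^3 = 0.112267
P(M+8) = 5 × 0.7217^1 × 0.2783^4 = 0.021646
P(M+10) = 0.2783^5 = 0.001669
The M+2 peak is largest (0.377494); scaling to 100 gives 51.86 : 100.00 : 77.12 : 29.74 : 5.73 : 0.44.

51.86 : 100.00 : 77.12 : 29.74 : 5.73 : 0.44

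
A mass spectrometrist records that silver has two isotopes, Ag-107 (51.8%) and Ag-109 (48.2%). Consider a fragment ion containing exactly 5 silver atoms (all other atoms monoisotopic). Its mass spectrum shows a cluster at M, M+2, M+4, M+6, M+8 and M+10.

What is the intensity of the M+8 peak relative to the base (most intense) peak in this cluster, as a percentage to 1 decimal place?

43.3%

Term probabilities: M 0.0373, M+2 0.1735, M+4 0.3229, M+6 0.3005, M+8 0.1398, M+10 0.0260. Base peak = M+4.
P(M+4) = C(5,2) × 0.518^3 × 0.482^2 = 10 × 0.13899183 × 0.232324 = 0.322911 (base)
P(M+8) = C(5,4) × 0.518^1 × 0.482^4 = 5 × 0.5180 × 0.05397444 = 0.139794
Relative intensity = 0.139794 / 0.322911 × 100 = 43.3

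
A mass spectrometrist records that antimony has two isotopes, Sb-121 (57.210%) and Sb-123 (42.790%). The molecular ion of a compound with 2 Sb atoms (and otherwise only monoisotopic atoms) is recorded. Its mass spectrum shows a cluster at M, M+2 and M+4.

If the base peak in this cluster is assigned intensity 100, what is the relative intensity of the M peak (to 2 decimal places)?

Term probabilities: M 0.3273, M+2 0.4896, M+4 0.1831. Base peak = M+2.
P(M+2) = C(2,1) × 0.57210^1 × 0.42790^1 = 2 × 0.5721 × 0.4279 = 0.489603 (base)
P(M) = C(2,0) × 0.57210^2 × 0.42790^0 = 1 × 0.32729841 × 1.0000 = 0.327298
Relative intensity = 0.327298 / 0.489603 × 100 = 66.85

66.85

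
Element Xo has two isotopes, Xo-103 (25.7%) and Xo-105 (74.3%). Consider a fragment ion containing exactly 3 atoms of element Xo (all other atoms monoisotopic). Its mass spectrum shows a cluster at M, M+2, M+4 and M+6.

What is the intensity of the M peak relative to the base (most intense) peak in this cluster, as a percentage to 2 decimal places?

(0.257 + 0.743)^3 gives M 0.0170, M+2 0.1472, M+4 0.4256, M+6 0.4102; the largest is M+4.
P(M+4) = C(3,2) × 0.257^1 × 0.743^2 = 3 × 0.2570 × 0.552049 = 0.425630 (base)
P(M) = C(3,0) × 0.257^3 × 0.743^0 = 1 × 0.01697459 × 1.0000 = 0.016975
Relative intensity = 0.016975 / 0.425630 × 100 = 3.99

3.99%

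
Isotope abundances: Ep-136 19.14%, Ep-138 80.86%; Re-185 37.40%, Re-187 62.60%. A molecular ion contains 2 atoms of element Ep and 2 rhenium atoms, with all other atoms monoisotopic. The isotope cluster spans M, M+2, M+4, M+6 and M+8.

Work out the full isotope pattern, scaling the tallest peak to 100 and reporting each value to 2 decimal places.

Element Ep pattern (n=2): 0.03663396 : 0.30953208 : 0.65383396
Rhenium pattern (n=2): 0.139876 : 0.468248 : 0.391876
Convolve the two distributions (both contribute in 2-u steps):
  M: 0.03663396×0.139876 = 0.005124
  M+2: 0.03663396×0.468248 + 0.30953208×0.139876 = 0.060450
  M+4: 0.03663396×0.391876 + 0.30953208×0.468248 + 0.65383396×0.139876 = 0.250749
  M+6: 0.30953208×0.391876 + 0.65383396×0.468248 = 0.427455
  M+8: 0.65383396×0.391876 = 0.256222
Scale to base peak (0.427455) = 100: 1.20 : 14.14 : 58.66 : 100.00 : 59.94

1.20 : 14.14 : 58.66 : 100.00 : 59.94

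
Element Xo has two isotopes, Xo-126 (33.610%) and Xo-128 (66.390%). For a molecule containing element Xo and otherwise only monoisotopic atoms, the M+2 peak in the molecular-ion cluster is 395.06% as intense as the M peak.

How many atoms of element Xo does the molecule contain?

The M+2/M ratio from n Xo atoms is n · q/p = n · 0.66390/0.33610.
n = 3.9506 × 0.33610/0.66390 = 2.00 ≈ 2

2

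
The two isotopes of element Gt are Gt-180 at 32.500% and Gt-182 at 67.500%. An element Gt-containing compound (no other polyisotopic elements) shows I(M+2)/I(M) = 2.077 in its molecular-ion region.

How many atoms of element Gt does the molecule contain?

1

With n Gt atoms, P(M+2)/P(M) = C(n,1)·p^(n−1)q / p^n = n·q/p = n · 0.67500/0.32500.
n = 2.077 × 0.32500/0.67500 = 1.00 ≈ 1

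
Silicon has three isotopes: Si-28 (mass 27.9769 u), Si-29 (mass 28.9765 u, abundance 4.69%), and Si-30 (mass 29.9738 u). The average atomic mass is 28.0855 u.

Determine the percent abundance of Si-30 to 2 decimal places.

3.09%

The remaining 95.31% is split between Si-28 (fraction x) and Si-30 (fraction 0.9531 − x).
Substituting: 27.9769x + 29.9738(0.9531 − x) = 26.72650215
(27.9769 − 29.9738)x = -1.84152663  ⇒  x = 0.92219, y = 0.03091
Si-28: 92.22%, Si-30: 3.09%.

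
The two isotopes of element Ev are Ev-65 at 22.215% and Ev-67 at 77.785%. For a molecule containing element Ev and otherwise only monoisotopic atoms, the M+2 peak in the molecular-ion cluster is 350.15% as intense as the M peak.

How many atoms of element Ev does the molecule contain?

1

For n independent Ev atoms, I(M+2)/I(M) = n · (abundance Ev-67) / (abundance Ev-65) = n · 0.77785/0.22215.
n = 3.5015 × 0.22215/0.77785 = 1.00 ≈ 1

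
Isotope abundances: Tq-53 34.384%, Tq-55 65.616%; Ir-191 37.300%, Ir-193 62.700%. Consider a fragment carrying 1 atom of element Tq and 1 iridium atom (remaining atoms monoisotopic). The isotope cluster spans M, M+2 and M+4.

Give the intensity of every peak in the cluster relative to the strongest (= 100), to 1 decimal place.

27.9 : 100.0 : 89.4

Element Tq pattern (n=1): 0.34384 : 0.65616
Iridium pattern (n=1): 0.3730 : 0.6270
Convolve the two distributions (both contribute in 2-u steps):
  M: 0.34384×0.3730 = 0.128252
  M+2: 0.34384×0.6270 + 0.65616×0.3730 = 0.460335
  M+4: 0.65616×0.6270 = 0.411412
Scale to base peak (0.460335) = 100: 27.9 : 100.0 : 89.4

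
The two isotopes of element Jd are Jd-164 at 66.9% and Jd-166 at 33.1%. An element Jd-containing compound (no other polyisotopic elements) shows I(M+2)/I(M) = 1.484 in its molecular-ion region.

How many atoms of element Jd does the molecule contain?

3

The M+2/M ratio from n Jd atoms is n · q/p = n · 0.331/0.669.
n = 1.484 × 0.669/0.331 = 3.00 ≈ 3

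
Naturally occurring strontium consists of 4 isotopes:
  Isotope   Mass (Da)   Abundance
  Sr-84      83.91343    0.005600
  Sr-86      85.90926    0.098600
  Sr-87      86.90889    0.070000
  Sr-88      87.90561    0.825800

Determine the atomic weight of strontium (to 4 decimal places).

Average mass = Σ (abundance × isotope mass) = 0.005600 × 83.91343 + 0.098600 × 85.90926 + 0.070000 × 86.90889 + 0.825800 × 87.90561
= 0.469915 + 8.470653 + 6.083622 + 72.592453 = 87.616643 Da

87.6166 Da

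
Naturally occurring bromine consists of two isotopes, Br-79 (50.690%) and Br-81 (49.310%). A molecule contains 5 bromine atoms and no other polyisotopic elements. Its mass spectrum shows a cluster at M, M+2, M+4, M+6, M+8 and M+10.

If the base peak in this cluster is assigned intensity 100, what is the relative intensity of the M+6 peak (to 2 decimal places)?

(0.50690 + 0.49310)^5 gives M 0.0335, M+2 0.1628, M+4 0.3167, M+6 0.3081, M+8 0.1498, M+10 0.0292; the largest is M+4.
P(M+4) = C(5,2) × 0.50690^3 × 0.49310^2 = 10 × 0.13024674 × 0.24314761 = 0.316692 (base)
P(M+6) = C(5,3) × 0.50690^2 × 0.49310^3 = 10 × 0.25694761 × 0.11989609 = 0.308070
Relative intensity = 0.308070 / 0.316692 × 100 = 97.28

97.28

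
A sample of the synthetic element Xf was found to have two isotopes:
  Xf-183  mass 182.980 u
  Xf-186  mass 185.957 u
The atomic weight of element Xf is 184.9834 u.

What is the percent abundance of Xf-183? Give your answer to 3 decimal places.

With x = fraction of Xf-183 (so Xf-186 is 1 − x):
182.980·x + 185.957·(1 − x) = 184.9834
(182.980 − 185.957)·x = 184.9834 − 185.957
x = -0.9736 / -2.977 = 0.32704 → 32.704% Xf-183, 67.296% Xf-186.

32.704%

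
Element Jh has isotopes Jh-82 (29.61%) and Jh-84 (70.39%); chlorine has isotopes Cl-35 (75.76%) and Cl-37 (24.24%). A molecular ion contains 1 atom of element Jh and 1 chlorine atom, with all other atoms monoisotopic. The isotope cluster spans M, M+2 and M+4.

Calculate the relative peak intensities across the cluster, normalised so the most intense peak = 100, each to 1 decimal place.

Element Jh pattern (n=1): 0.2961 : 0.7039
Chlorine pattern (n=1): 0.7576 : 0.2424
Convolve the two distributions (both contribute in 2-u steps):
  M: 0.2961×0.7576 = 0.224325
  M+2: 0.2961×0.2424 + 0.7039×0.7576 = 0.605049
  M+4: 0.7039×0.2424 = 0.170625
Scale to base peak (0.605049) = 100: 37.1 : 100.0 : 28.2

37.1 : 100.0 : 28.2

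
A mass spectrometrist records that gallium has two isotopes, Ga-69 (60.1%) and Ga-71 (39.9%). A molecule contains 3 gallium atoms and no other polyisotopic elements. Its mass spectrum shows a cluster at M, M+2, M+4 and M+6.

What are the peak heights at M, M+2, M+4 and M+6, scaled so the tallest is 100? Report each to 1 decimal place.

Each Ga atom is independently Ga-69 (p = 0.601) or Ga-71 (q = 0.399); the cluster is the binomial expansion (p + q)^3.
P(M) = 0.601^3 = 0.217082
P(M+2) = 3 × 0.601^2 × 0.399^1 = 0.432358
P(M+4) = 3 × 0.601^1 × 0.399^2 = 0.287039
P(M+6) = 0.399^3 = 0.063521
The M+2 peak is largest (0.432358); scaling to 100 gives 50.2 : 100.0 : 66.4 : 14.7.

50.2 : 100.0 : 66.4 : 14.7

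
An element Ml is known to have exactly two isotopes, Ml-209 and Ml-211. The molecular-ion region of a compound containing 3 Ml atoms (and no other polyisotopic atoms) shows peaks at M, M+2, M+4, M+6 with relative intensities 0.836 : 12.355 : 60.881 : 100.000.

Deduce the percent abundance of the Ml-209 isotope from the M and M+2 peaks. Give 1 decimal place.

16.9%

Write p for the Ml-209 fraction. I(M+2)/I(M) = [C(3,1)·p^2·(1−p)] / p^3 = 3·(1−p)/p = 12.355/0.836 = 14.7787
(1−p)/p = 14.7787/3 = 4.9262  ⇒  p = 1/(1 + 4.9262) = 0.1687
Ml-209: 16.9%, Ml-211: 83.1%.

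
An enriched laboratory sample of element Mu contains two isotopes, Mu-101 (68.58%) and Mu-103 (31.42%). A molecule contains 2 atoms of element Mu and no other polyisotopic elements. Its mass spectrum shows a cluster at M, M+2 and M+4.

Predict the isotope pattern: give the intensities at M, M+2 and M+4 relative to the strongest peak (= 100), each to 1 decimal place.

Each Mu atom is independently Mu-101 (p = 0.6858) or Mu-103 (q = 0.3142); the cluster is the binomial expansion (p + q)^2.
P(M) = 0.6858^2 = 0.470322
P(M+2) = 2 × 0.6858^1 × 0.3142^1 = 0.430957
P(M+4) = 0.3142^2 = 0.098722
The M peak is largest (0.470322); scaling to 100 gives 100.0 : 91.6 : 21.0.

100.0 : 91.6 : 21.0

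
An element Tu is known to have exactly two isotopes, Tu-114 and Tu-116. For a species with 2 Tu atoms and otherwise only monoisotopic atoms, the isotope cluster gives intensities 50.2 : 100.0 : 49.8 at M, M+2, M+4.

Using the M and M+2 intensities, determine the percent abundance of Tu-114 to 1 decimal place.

If p is the fraction of Tu that is Tu-114, then I(M+2)/I(M) = [C(2,1)·p^1·(1−p)] / p^2 = 2·(1−p)/p = 100.0/50.2 = 1.9920
(1−p)/p = 1.9920/2 = 0.9960  ⇒  p = 1/(1 + 0.9960) = 0.5010
Tu-114: 50.1%, Tu-116: 49.9%.

50.1%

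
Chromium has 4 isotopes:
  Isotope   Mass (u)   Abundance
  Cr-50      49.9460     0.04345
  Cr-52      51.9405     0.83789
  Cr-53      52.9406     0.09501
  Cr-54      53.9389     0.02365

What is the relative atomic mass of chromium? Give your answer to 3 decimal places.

51.996 u

The abundance-weighted mean is 0.04345 × 49.9460 + 0.83789 × 51.9405 + 0.09501 × 52.9406 + 0.02365 × 53.9389
= 2.17015 + 43.52043 + 5.02989 + 1.27565 = 51.99612 u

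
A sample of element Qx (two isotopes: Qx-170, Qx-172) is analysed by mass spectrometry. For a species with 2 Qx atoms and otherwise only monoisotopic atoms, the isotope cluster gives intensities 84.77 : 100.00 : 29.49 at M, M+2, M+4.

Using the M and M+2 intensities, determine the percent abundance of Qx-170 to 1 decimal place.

Let p = fractional abundance of Qx-170. I(M+2)/I(M) = [C(2,1)·p^1·(1−p)] / p^2 = 2·(1−p)/p = 100.00/84.77 = 1.1797
(1−p)/p = 1.1797/2 = 0.5898  ⇒  p = 1/(1 + 0.5898) = 0.6290
Qx-170: 62.9%, Qx-172: 37.1%.

62.9%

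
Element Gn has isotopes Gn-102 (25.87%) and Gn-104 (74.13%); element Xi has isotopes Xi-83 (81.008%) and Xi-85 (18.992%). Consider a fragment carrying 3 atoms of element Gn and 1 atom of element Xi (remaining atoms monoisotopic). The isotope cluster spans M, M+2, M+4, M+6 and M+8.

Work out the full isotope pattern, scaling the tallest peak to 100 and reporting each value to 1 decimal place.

Element Gn pattern (n=3): 0.01731368 : 0.14883604 : 0.42648689 : 0.40736339
Element Xi pattern (n=1): 0.81008 : 0.18992
Convolve the two distributions (both contribute in 2-u steps):
  M: 0.01731368×0.81008 = 0.014025
  M+2: 0.01731368×0.18992 + 0.14883604×0.81008 = 0.123857
  M+4: 0.14883604×0.18992 + 0.42648689×0.81008 = 0.373755
  M+6: 0.42648689×0.18992 + 0.40736339×0.81008 = 0.410995
  M+8: 0.40736339×0.18992 = 0.077366
Scale to base peak (0.410995) = 100: 3.4 : 30.1 : 90.9 : 100.0 : 18.8

3.4 : 30.1 : 90.9 : 100.0 : 18.8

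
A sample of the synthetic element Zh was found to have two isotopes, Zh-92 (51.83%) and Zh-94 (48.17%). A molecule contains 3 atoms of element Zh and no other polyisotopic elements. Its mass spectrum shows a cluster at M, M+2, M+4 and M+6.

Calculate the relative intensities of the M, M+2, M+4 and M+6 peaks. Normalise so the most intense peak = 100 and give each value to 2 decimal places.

35.87 : 100.00 : 92.94 : 28.79

Expanding (0.5183 + 0.4817)^3:
P(M) = 0.5183^3 = 0.139233
P(M+2) = 3 × 0.5183^2 × 0.4817^1 = 0.388204
P(M+4) = 3 × 0.5183^1 × 0.4817^2 = 0.360791
P(M+6) = 0.4817^3 = 0.111771
The M+2 peak is largest (0.388204); scaling to 100 gives 35.87 : 100.00 : 92.94 : 28.79.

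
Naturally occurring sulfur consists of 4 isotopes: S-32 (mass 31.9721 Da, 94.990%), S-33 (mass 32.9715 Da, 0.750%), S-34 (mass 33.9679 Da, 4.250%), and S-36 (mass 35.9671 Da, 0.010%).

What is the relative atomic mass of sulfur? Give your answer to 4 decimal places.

32.0648 Da

Weight each isotope mass by its fractional abundance: 0.94990 × 31.9721 + 0.00750 × 32.9715 + 0.04250 × 33.9679 + 0.00010 × 35.9671
= 30.37030 + 0.24729 + 1.44364 + 0.00360 = 32.06483 Da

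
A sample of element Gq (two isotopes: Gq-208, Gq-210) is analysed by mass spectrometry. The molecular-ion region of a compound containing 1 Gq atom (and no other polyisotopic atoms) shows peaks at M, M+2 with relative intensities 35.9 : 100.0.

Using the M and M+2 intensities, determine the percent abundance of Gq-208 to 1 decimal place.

26.4%

Let p = fractional abundance of Gq-208. I(M+2)/I(M) = [C(1,1)·p^0·(1−p)] / p^1 = 1·(1−p)/p = 100.0/35.9 = 2.7855
(1−p)/p = 2.7855/1 = 2.7855  ⇒  p = 1/(1 + 2.7855) = 0.2642
Gq-208: 26.4%, Gq-210: 73.6%.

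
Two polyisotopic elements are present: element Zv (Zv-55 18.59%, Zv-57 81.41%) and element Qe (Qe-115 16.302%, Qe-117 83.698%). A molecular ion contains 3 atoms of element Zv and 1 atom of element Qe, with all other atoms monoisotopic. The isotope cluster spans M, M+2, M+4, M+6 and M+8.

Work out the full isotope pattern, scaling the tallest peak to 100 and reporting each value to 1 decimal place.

Element Zv pattern (n=3): 0.00642448 : 0.08440298 : 0.36962059 : 0.53955195
Element Qe pattern (n=1): 0.16302 : 0.83698
Convolve the two distributions (both contribute in 2-u steps):
  M: 0.00642448×0.16302 = 0.001047
  M+2: 0.00642448×0.83698 + 0.08440298×0.16302 = 0.019137
  M+4: 0.08440298×0.83698 + 0.36962059×0.16302 = 0.130899
  M+6: 0.36962059×0.83698 + 0.53955195×0.16302 = 0.397323
  M+8: 0.53955195×0.83698 = 0.451594
Scale to base peak (0.451594) = 100: 0.2 : 4.2 : 29.0 : 88.0 : 100.0

0.2 : 4.2 : 29.0 : 88.0 : 100.0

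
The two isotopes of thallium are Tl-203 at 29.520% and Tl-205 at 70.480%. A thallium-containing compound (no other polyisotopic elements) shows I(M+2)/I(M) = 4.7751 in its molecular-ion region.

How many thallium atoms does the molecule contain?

2

The M+2/M ratio from n Tl atoms is n · q/p = n · 0.70480/0.29520.
n = 4.7751 × 0.29520/0.70480 = 2.00 ≈ 2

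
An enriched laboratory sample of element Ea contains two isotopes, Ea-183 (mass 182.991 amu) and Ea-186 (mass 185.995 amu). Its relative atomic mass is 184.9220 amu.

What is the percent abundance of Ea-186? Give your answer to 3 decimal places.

With x = fraction of Ea-183 (so Ea-186 is 1 − x):
182.991·x + 185.995·(1 − x) = 184.9220
(182.991 − 185.995)·x = 184.9220 − 185.995
x = -1.0730 / -3.004 = 0.35719 → 35.719% Ea-183, 64.281% Ea-186.

64.281%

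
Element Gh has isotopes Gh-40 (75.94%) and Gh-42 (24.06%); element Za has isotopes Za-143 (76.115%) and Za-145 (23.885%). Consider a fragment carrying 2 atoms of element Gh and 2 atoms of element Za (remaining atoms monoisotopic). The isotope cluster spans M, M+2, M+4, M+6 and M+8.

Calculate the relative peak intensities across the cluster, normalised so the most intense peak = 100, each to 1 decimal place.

Element Gh pattern (n=2): 0.57668836 : 0.36542328 : 0.05788836
Element Za pattern (n=2): 0.57934932 : 0.36360136 : 0.05704932
Convolve the two distributions (both contribute in 2-u steps):
  M: 0.57668836×0.57934932 = 0.334104
  M+2: 0.57668836×0.36360136 + 0.36542328×0.57934932 = 0.421392
  M+4: 0.57668836×0.05704932 + 0.36542328×0.36360136 + 0.05788836×0.57934932 = 0.199306
  M+6: 0.36542328×0.05704932 + 0.05788836×0.36360136 = 0.041895
  M+8: 0.05788836×0.05704932 = 0.003302
Scale to base peak (0.421392) = 100: 79.3 : 100.0 : 47.3 : 9.9 : 0.8

79.3 : 100.0 : 47.3 : 9.9 : 0.8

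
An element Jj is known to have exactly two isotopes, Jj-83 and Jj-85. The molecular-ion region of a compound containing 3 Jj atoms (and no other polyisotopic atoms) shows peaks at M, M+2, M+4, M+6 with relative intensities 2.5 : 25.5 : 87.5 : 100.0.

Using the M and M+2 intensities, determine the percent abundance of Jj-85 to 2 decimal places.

Let p = fractional abundance of Jj-83. I(M+2)/I(M) = [C(3,1)·p^2·(1−p)] / p^3 = 3·(1−p)/p = 25.5/2.5 = 10.2000
(1−p)/p = 10.2000/3 = 3.4000  ⇒  p = 1/(1 + 3.4000) = 0.2273
Jj-83: 22.73%, Jj-85: 77.27%.

77.27%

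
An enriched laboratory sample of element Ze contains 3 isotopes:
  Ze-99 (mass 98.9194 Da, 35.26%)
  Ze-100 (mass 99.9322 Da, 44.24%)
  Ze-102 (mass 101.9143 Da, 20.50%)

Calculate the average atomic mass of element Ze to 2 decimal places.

99.98 Da

Ar = Σ fᵢ·mᵢ = 0.3526 × 98.9194 + 0.4424 × 99.9322 + 0.2050 × 101.9143
= 34.87898 + 44.21001 + 20.89243 = 99.98142 Da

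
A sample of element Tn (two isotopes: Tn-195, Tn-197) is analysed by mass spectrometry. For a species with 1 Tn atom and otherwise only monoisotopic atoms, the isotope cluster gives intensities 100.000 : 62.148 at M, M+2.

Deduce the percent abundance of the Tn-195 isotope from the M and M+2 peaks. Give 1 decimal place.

61.7%

If p is the fraction of Tn that is Tn-195, then I(M+2)/I(M) = [C(1,1)·p^0·(1−p)] / p^1 = 1·(1−p)/p = 62.148/100.000 = 0.6215
(1−p)/p = 0.6215/1 = 0.6215  ⇒  p = 1/(1 + 0.6215) = 0.6167
Tn-195: 61.7%, Tn-197: 38.3%.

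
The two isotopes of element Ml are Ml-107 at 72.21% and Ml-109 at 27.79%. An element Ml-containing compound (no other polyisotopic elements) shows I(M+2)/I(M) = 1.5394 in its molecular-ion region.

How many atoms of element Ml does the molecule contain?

4

For n independent Ml atoms, I(M+2)/I(M) = n · (abundance Ml-109) / (abundance Ml-107) = n · 0.2779/0.7221.
n = 1.5394 × 0.7221/0.2779 = 4.00 ≈ 4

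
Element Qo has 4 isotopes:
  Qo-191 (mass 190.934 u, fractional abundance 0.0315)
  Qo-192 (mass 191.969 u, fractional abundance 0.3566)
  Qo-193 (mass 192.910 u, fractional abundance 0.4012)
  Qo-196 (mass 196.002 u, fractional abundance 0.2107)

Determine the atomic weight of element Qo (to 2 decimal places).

Average mass = Σ (abundance × isotope mass) = 0.0315 × 190.934 + 0.3566 × 191.969 + 0.4012 × 192.910 + 0.2107 × 196.002
= 6.0144 + 68.4561 + 77.3955 + 41.2976 = 193.1636 u

193.16 u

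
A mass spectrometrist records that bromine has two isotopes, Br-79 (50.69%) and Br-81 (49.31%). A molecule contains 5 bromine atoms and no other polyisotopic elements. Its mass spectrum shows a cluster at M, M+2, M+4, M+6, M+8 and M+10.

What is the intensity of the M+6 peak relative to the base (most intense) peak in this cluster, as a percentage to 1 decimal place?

(0.5069 + 0.4931)^5 gives M 0.0335, M+2 0.1628, M+4 0.3167, M+6 0.3081, M+8 0.1498, M+10 0.0292; the largest is M+4.
P(M+4) = C(5,2) × 0.5069^3 × 0.4931^2 = 10 × 0.13024674 × 0.24314761 = 0.316692 (base)
P(M+6) = C(5,3) × 0.5069^2 × 0.4931^3 = 10 × 0.25694761 × 0.11989609 = 0.308070
Relative intensity = 0.308070 / 0.316692 × 100 = 97.3

97.3%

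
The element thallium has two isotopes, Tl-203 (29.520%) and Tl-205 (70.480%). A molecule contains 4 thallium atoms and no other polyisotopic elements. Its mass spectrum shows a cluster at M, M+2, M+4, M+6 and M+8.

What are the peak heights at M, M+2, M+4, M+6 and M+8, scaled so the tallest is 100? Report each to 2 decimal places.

1.84 : 17.54 : 62.83 : 100.00 : 59.69

Each Tl atom is independently Tl-203 (p = 0.29520) or Tl-205 (q = 0.70480); the cluster is the binomial expansion (p + q)^4.
P(M) = 0.29520^4 = 0.007594
P(M+2) = 4 × 0.29520^3 × 0.70480^1 = 0.072523
P(M+4) = 6 × 0.29520^2 × 0.70480^2 = 0.259726
P(M+6) = 4 × 0.29520^1 × 0.70480^3 = 0.413403
P(M+8) = 0.70480^4 = 0.246754
The M+6 peak is largest (0.413403); scaling to 100 gives 1.84 : 17.54 : 62.83 : 100.00 : 59.69.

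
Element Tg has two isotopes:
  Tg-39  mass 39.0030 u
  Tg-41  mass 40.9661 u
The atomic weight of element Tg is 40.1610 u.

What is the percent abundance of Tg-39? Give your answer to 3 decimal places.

41.012%

Writing the weighted mean with unknown fraction x of Tg-39:
39.0030·x + 40.9661·(1 − x) = 40.1610
(39.0030 − 40.9661)·x = 40.1610 − 40.9661
x = -0.8051 / -1.9631 = 0.41012 → 41.012% Tg-39, 58.988% Tg-41.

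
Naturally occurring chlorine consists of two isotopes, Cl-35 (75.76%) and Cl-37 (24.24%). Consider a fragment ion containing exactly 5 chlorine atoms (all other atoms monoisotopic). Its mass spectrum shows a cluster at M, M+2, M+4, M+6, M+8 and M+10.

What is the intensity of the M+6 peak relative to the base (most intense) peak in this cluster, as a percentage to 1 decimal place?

20.5%

(0.7576 + 0.2424)^5 gives M 0.2496, M+2 0.3993, M+4 0.2555, M+6 0.0817, M+8 0.0131, M+10 0.0008; the largest is M+2.
P(M+2) = C(5,1) × 0.7576^4 × 0.2424^1 = 5 × 0.32942751 × 0.2424 = 0.399266 (base)
P(M+6) = C(5,3) × 0.7576^2 × 0.2424^3 = 10 × 0.57395776 × 0.01424288 = 0.081748
Relative intensity = 0.081748 / 0.399266 × 100 = 20.5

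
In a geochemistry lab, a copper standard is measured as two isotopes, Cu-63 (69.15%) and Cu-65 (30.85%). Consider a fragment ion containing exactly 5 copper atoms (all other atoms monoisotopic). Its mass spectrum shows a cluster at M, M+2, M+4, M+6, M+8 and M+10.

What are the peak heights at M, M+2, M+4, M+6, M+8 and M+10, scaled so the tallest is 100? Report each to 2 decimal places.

44.83 : 100.00 : 89.23 : 39.81 : 8.88 : 0.79

The 5 Cu atoms are independent, so intensities follow the terms of (0.6915 + 0.3085)^5.
P(M) = 0.6915^5 = 0.158111
P(M+2) = 5 × 0.6915^4 × 0.3085^1 = 0.352691
P(M+4) = 10 × 0.6915^3 × 0.3085^2 = 0.314693
P(M+6) = 10 × 0.6915^2 × 0.3085^3 = 0.140394
P(M+8) = 5 × 0.6915^1 × 0.3085^4 = 0.031317
P(M+10) = 0.3085^5 = 0.002794
The M+2 peak is largest (0.352691); scaling to 100 gives 44.83 : 100.00 : 89.23 : 39.81 : 8.88 : 0.79.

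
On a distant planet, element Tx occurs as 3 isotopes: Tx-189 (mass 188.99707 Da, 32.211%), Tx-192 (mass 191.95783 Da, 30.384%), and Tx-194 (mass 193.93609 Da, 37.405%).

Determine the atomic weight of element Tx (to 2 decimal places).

Average mass = Σ (abundance × isotope mass) = 0.32211 × 188.99707 + 0.30384 × 191.95783 + 0.37405 × 193.93609
= 60.877846 + 58.324467 + 72.541794 = 191.744107 Da

191.74 Da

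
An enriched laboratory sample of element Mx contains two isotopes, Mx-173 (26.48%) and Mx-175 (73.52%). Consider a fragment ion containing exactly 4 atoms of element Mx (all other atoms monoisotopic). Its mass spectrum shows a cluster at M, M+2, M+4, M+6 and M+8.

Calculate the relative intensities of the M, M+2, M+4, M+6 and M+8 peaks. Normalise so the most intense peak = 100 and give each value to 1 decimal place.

Expanding (0.2648 + 0.7352)^4:
P(M) = 0.2648^4 = 0.004917
P(M+2) = 4 × 0.2648^3 × 0.7352^1 = 0.054603
P(M+4) = 6 × 0.2648^2 × 0.7352^2 = 0.227404
P(M+6) = 4 × 0.2648^1 × 0.7352^3 = 0.420915
P(M+8) = 0.7352^4 = 0.292161
The M+6 peak is largest (0.420915); scaling to 100 gives 1.2 : 13.0 : 54.0 : 100.0 : 69.4.

1.2 : 13.0 : 54.0 : 100.0 : 69.4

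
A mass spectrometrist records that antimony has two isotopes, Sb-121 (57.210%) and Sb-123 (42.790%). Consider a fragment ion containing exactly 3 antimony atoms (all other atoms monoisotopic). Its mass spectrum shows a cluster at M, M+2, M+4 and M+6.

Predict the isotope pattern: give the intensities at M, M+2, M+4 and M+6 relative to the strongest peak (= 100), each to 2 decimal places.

Expanding (0.57210 + 0.42790)^3:
P(M) = 0.57210^3 = 0.187247
P(M+2) = 3 × 0.57210^2 × 0.42790^1 = 0.420153
P(M+4) = 3 × 0.57210^1 × 0.42790^2 = 0.314252
P(M+6) = 0.42790^3 = 0.078348
The M+2 peak is largest (0.420153); scaling to 100 gives 44.57 : 100.00 : 74.79 : 18.65.

44.57 : 100.00 : 74.79 : 18.65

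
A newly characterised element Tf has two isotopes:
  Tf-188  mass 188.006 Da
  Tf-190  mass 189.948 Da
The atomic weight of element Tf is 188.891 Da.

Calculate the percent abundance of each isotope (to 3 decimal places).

Tf-188: 54.428%, Tf-190: 45.572%

Let x be the fractional abundance of Tf-188; then Tf-190 has abundance 1 − x.
188.006·x + 189.948·(1 − x) = 188.891
(188.006 − 189.948)·x = 188.891 − 189.948
x = -1.057 / -1.942 = 0.54428 → 54.428% Tf-188, 45.572% Tf-190.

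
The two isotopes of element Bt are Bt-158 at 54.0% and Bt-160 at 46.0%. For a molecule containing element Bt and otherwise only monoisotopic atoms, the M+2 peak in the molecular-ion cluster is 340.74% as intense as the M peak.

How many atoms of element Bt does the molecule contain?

4

The M+2/M ratio from n Bt atoms is n · q/p = n · 0.460/0.540.
n = 3.4074 × 0.540/0.460 = 4.00 ≈ 4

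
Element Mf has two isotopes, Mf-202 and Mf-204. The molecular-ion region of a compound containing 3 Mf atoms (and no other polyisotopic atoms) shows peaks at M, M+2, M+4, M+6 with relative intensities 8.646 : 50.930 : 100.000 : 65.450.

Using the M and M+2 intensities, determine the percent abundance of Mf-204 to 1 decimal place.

If p is the fraction of Mf that is Mf-202, then I(M+2)/I(M) = [C(3,1)·p^2·(1−p)] / p^3 = 3·(1−p)/p = 50.930/8.646 = 5.8906
(1−p)/p = 5.8906/3 = 1.9635  ⇒  p = 1/(1 + 1.9635) = 0.3374
Mf-202: 33.7%, Mf-204: 66.3%.

66.3%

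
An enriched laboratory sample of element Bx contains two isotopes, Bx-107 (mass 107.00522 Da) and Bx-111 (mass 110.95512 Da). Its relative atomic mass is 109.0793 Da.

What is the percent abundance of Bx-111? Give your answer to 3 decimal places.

52.510%

With x = fraction of Bx-107 (so Bx-111 is 1 − x):
107.00522·x + 110.95512·(1 − x) = 109.0793
(107.00522 − 110.95512)·x = 109.0793 − 110.95512
x = -1.87582 / -3.94990 = 0.47490 → 47.490% Bx-107, 52.510% Bx-111.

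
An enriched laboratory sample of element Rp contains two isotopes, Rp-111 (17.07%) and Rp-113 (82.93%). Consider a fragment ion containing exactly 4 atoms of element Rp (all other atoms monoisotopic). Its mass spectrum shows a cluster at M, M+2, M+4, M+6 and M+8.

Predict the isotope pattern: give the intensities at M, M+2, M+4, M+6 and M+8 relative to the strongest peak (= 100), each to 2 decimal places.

0.18 : 3.49 : 25.42 : 82.33 : 100.00

The 4 Rp atoms are independent, so intensities follow the terms of (0.1707 + 0.8293)^4.
P(M) = 0.1707^4 = 0.000849
P(M+2) = 4 × 0.1707^3 × 0.8293^1 = 0.016500
P(M+4) = 6 × 0.1707^2 × 0.8293^2 = 0.120238
P(M+6) = 4 × 0.1707^1 × 0.8293^3 = 0.389429
P(M+8) = 0.8293^4 = 0.472984
The M+8 peak is largest (0.472984); scaling to 100 gives 0.18 : 3.49 : 25.42 : 82.33 : 100.00.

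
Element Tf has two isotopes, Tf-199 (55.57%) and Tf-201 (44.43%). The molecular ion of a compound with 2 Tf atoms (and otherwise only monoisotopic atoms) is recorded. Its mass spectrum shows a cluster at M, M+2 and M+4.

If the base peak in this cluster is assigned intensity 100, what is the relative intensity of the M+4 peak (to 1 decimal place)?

40.0

Binomial terms of (0.5557 + 0.4443)^2: M 0.3088, M+2 0.4938, M+4 0.1974 → M+2 is the base peak.
P(M+2) = C(2,1) × 0.5557^1 × 0.4443^1 = 2 × 0.5557 × 0.4443 = 0.493795 (base)
P(M+4) = C(2,2) × 0.5557^0 × 0.4443^2 = 1 × 1.0000 × 0.19740249 = 0.197402
Relative intensity = 0.197402 / 0.493795 × 100 = 40.0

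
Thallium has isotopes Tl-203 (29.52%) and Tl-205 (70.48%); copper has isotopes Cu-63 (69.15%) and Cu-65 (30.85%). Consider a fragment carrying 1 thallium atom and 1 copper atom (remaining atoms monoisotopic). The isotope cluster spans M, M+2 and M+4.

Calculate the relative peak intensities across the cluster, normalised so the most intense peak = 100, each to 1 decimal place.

35.3 : 100.0 : 37.6

Thallium pattern (n=1): 0.2952 : 0.7048
Copper pattern (n=1): 0.6915 : 0.3085
Convolve the two distributions (both contribute in 2-u steps):
  M: 0.2952×0.6915 = 0.204131
  M+2: 0.2952×0.3085 + 0.7048×0.6915 = 0.578438
  M+4: 0.7048×0.3085 = 0.217431
Scale to base peak (0.578438) = 100: 35.3 : 100.0 : 37.6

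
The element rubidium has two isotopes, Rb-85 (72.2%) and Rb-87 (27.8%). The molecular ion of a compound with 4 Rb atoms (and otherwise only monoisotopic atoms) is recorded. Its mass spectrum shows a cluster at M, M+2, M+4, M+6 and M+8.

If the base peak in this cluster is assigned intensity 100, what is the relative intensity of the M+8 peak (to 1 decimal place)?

1.4

Binomial terms of (0.722 + 0.278)^4: M 0.2717, M+2 0.4185, M+4 0.2417, M+6 0.0620, M+8 0.0060 → M+2 is the base peak.
P(M+2) = C(4,1) × 0.722^3 × 0.278^1 = 4 × 0.37636705 × 0.2780 = 0.418520 (base)
P(M+8) = C(4,4) × 0.722^0 × 0.278^4 = 1 × 1.0000 × 0.00597282 = 0.005973
Relative intensity = 0.005973 / 0.418520 × 100 = 1.4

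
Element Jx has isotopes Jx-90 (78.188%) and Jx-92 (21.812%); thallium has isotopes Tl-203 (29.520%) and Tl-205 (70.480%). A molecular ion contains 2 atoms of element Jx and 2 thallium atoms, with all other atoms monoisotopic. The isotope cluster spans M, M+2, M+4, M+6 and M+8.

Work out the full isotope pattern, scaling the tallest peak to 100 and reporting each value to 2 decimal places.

Element Jx pattern (n=2): 0.61133633 : 0.34108733 : 0.04757633
Thallium pattern (n=2): 0.08714304 : 0.41611392 : 0.49674304
Convolve the two distributions (both contribute in 2-u steps):
  M: 0.61133633×0.08714304 = 0.053274
  M+2: 0.61133633×0.41611392 + 0.34108733×0.08714304 = 0.284109
  M+4: 0.61133633×0.49674304 + 0.34108733×0.41611392 + 0.04757633×0.08714304 = 0.449754
  M+6: 0.34108733×0.49674304 + 0.04757633×0.41611392 = 0.189230
  M+8: 0.04757633×0.49674304 = 0.023633
Scale to base peak (0.449754) = 100: 11.85 : 63.17 : 100.00 : 42.07 : 5.25

11.85 : 63.17 : 100.00 : 42.07 : 5.25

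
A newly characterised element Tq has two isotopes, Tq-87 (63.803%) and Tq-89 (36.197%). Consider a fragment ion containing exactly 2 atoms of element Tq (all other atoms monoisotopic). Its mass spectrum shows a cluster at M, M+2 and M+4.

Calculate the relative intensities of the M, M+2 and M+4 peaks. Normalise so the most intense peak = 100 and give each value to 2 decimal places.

Expanding (0.63803 + 0.36197)^2:
P(M) = 0.63803^2 = 0.407082
P(M+2) = 2 × 0.63803^1 × 0.36197^1 = 0.461895
P(M+4) = 0.36197^2 = 0.131022
The M+2 peak is largest (0.461895); scaling to 100 gives 88.13 : 100.00 : 28.37.

88.13 : 100.00 : 28.37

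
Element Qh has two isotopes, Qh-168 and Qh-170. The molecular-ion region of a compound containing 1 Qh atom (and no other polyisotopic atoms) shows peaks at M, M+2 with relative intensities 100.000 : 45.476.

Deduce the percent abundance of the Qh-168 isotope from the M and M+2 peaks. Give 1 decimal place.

Let p = fractional abundance of Qh-168. I(M+2)/I(M) = [C(1,1)·p^0·(1−p)] / p^1 = 1·(1−p)/p = 45.476/100.000 = 0.4548
(1−p)/p = 0.4548/1 = 0.4548  ⇒  p = 1/(1 + 0.4548) = 0.6874
Qh-168: 68.7%, Qh-170: 31.3%.

68.7%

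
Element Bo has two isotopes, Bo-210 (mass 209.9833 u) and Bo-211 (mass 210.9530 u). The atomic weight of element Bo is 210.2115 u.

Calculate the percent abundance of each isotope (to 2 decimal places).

With x = fraction of Bo-210 (so Bo-211 is 1 − x):
209.9833·x + 210.9530·(1 − x) = 210.2115
(209.9833 − 210.9530)·x = 210.2115 − 210.9530
x = -0.7415 / -0.9697 = 0.76467 → 76.47% Bo-210, 23.53% Bo-211.

Bo-210: 76.47%, Bo-211: 23.53%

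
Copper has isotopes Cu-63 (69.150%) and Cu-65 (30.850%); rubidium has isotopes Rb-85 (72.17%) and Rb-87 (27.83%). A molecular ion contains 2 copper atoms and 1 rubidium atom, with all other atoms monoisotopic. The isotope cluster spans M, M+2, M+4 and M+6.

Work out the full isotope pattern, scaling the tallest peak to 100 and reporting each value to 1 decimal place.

78.3 : 100.0 : 42.5 : 6.0

Copper pattern (n=2): 0.47817225 : 0.4266555 : 0.09517225
Rubidium pattern (n=1): 0.7217 : 0.2783
Convolve the two distributions (both contribute in 2-u steps):
  M: 0.47817225×0.7217 = 0.345097
  M+2: 0.47817225×0.2783 + 0.4266555×0.7217 = 0.440993
  M+4: 0.4266555×0.2783 + 0.09517225×0.7217 = 0.187424
  M+6: 0.09517225×0.2783 = 0.026486
Scale to base peak (0.440993) = 100: 78.3 : 100.0 : 42.5 : 6.0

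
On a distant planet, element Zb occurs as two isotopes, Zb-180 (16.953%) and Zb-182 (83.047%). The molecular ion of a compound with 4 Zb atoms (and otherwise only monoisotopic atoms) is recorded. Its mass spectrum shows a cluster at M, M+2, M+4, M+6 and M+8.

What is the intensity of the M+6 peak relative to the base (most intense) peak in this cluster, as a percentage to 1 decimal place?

Binomial terms of (0.16953 + 0.83047)^4: M 0.0008, M+2 0.0162, M+4 0.1189, M+6 0.3884, M+8 0.4757 → M+8 is the base peak.
P(M+8) = C(4,4) × 0.16953^0 × 0.83047^4 = 1 × 1.0000 × 0.47565908 = 0.475659 (base)
P(M+6) = C(4,3) × 0.16953^1 × 0.83047^3 = 4 × 0.16953 × 0.5727589 = 0.388399
Relative intensity = 0.388399 / 0.475659 × 100 = 81.7

81.7%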